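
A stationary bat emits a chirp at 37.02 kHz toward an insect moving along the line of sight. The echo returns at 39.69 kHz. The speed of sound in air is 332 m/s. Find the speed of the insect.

11.6 m/s

Double Doppler shift off a moving reflector: f₂ = f₀ · (v + u)/(v − u) (u > 0 toward emitter).
Rearranging, u = v · (f₂ − f₀)/(f₂ + f₀) = 332 × 2.67/76.71 ≈ 11.6 m/s.
So the insect is moving at 11.6 m/s toward the emitter.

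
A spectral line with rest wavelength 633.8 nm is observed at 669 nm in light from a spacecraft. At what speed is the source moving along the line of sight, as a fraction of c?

0.054c

λ'/λ₀ = 1.0555 > 1 (redshift), so the source is receding.
λ'/λ₀ = √((1 + β)/(1 − β)) for a receding source ⇒ β = (r² − 1)/(r² + 1) with r = λ'/λ₀.
β = (1.1142 − 1)/(1.1142 + 1) ≈ 0.054.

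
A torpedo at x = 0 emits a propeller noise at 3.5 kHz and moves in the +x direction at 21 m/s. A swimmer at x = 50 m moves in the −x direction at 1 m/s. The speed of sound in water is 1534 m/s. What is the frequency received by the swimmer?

3.55 kHz

The observer lies on the +x side, so the source is heading toward the observer and the observer is heading toward the source.
With source approaching and observer approaching, f' = f · (v + v_o)/(v − v_s).
f' = 3.5 × (1534 + 1)/(1534 − 21) = 3.5 × 1535/1513 ≈ 3.55 kHz.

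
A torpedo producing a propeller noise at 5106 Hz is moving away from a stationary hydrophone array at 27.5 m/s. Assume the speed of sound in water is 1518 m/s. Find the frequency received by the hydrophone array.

5015 Hz

Only the source moves, away from the listener, so f' = f · v/(v + v_s).
f' = 5106 × 1518/(1518 + 27.5) = 5106 × 1518/1546 ≈ 5015 Hz.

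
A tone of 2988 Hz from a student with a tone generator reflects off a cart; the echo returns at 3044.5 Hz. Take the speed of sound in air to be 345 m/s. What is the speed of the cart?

Double Doppler shift off a moving reflector: f₂ = f₀ · (v + u)/(v − u) (u > 0 toward emitter).
Rearranging, u = v · (f₂ − f₀)/(f₂ + f₀) = 345 × 56.5/6032.5 ≈ 3.2 m/s.
So the cart is moving at 3.2 m/s toward the emitter.

3.2 m/s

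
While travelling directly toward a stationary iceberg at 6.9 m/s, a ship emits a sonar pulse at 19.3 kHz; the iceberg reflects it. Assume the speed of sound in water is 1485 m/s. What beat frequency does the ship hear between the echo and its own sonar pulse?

180 Hz

The iceberg receives the sound from a moving source: f₁ = f₀ · v/(v − v_e) = 19.3 × 1485/1478.1 ≈ 19.3901 kHz.
On the return leg the ship is a moving observer: f₂ = f₁ · (v + v_e)/v = 19.3901 × 1491.9/1485 ≈ 19.4802 kHz.
Beat against the emitted tone (with f₀ = 19300 Hz): |f₂ − f₀| = 2v_e·f₀/(v − v_e) = 2 × 6.9 × 19300/1478.1 ≈ 180 Hz.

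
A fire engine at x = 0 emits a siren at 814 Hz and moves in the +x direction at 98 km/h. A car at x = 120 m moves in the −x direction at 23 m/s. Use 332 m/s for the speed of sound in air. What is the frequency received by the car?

98 km/h = 27.22 m/s.
The observer lies on the +x side, so the source is heading toward the observer and the observer is heading toward the source.
General Doppler shift: f' = f · (v + v_o)/(v − v_s).
f' = 814 × (332 + 23)/(332 − 27.22) = 814 × 355/304.78 ≈ 948 Hz.

948 Hz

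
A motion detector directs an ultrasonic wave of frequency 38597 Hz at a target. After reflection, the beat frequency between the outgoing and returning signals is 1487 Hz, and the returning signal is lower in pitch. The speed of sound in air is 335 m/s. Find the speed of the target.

Double Doppler shift off a moving reflector: f₂ = f₀ · (v + u)/(v − u) (u > 0 toward emitter).
Returning signal is lower, so f₂ = f₀ − Δf = 38597 − 1487 = 37110 Hz.
Rearranging, u = v · (f₂ − f₀)/(f₂ + f₀) = 335 × -1487/75707 ≈ -6.6 m/s.
So the target is moving at 6.6 m/s away from the emitter.

6.6 m/s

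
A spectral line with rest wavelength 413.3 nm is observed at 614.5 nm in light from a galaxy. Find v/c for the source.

0.377c

λ'/λ₀ = 1.4868 > 1 (redshift), so the source is receding.
λ'/λ₀ = √((1 + β)/(1 − β)) for a receding source ⇒ β = (r² − 1)/(r² + 1) with r = λ'/λ₀.
β = (2.2106 − 1)/(2.2106 + 1) ≈ 0.377.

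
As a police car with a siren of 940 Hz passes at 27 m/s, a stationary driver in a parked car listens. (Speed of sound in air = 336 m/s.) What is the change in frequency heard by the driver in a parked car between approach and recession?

152 Hz

Approaching: f₁ = f · v/(v − v_s) = 940 × 336/309 ≈ 1022 Hz.
Receding: f₂ = f · v/(v + v_s) = 940 × 336/363 ≈ 870 Hz.
Drop: f₁ − f₂ = 2f·v·v_s/(v² − v_s²) = 2 × 940 × 336 × 27/(336² − 27²) ≈ 152 Hz.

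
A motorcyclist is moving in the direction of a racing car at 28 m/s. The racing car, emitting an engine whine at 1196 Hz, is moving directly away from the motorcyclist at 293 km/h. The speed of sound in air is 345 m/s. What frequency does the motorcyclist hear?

293 km/h = 81.39 m/s.
General Doppler shift: f' = f · (v + v_o)/(v + v_s).
f' = 1196 × (345 + 28)/(345 + 81.39) = 1196 × 373/426.39 ≈ 1046 Hz.

1046 Hz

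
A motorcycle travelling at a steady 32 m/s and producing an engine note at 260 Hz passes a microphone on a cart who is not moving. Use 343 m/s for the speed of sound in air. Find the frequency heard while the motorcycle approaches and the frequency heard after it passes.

Approaching: f₁ = f · v/(v − v_s) = 260 × 343/311 ≈ 287 Hz.
Receding: f₂ = f · v/(v + v_s) = 260 × 343/375 ≈ 238 Hz.

287 Hz approaching; 238 Hz receding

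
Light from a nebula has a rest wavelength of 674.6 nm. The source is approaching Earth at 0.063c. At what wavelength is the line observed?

Relativistic Doppler for wavelength: λ' = λ₀ · √((1 − β)/(1 + β)).
λ' = 674.6 × √(0.9370/1.0630) = 674.6 × 0.93887 ≈ 633.4 nm.

633.4 nm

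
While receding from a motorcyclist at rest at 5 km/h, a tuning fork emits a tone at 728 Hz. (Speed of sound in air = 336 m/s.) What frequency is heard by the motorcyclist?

725 Hz

5 km/h = 1.389 m/s.
Moving source, stationary observer: f' = f · v/(v + v_s) since the source is receding.
f' = 728 × 336/(336 + 1.389) = 728 × 336/337.4 ≈ 725 Hz.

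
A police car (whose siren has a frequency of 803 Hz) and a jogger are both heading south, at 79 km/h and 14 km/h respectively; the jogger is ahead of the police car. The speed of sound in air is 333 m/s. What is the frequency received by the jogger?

79 km/h = 21.94 m/s; 14 km/h = 3.889 m/s.
The jogger is ahead, so the police car is moving toward it while the jogger is moving away from the police car.
Both move, so f' = f · (v − v_o)/(v − v_s).
f' = 803 × (333 − 3.889)/(333 − 21.94) = 803 × 329.11/311.06 ≈ 850 Hz.

850 Hz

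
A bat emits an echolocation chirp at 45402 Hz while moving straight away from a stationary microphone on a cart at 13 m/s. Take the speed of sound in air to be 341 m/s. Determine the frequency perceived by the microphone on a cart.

43735 Hz

With the source moving away from a stationary observer, f' = f · v/(v + v_s).
f' = 45402 × 341/(341 + 13) = 45402 × 341/354 ≈ 43735 Hz.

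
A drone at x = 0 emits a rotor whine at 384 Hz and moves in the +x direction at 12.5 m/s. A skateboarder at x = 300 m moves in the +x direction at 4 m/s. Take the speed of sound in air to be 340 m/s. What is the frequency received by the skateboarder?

394 Hz

The observer lies on the +x side, so the source is heading toward the observer and the observer is heading away from the source.
Both move, so f' = f · (v − v_o)/(v − v_s).
f' = 384 × (340 − 4)/(340 − 12.5) = 384 × 336/327.5 ≈ 394 Hz.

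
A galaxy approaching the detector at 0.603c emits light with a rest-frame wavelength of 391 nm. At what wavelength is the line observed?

194.6 nm

Relativistic Doppler for wavelength: λ' = λ₀ · √((1 − β)/(1 + β)).
λ' = 391 × √(0.3970/1.6030) = 391 × 0.49766 ≈ 194.6 nm.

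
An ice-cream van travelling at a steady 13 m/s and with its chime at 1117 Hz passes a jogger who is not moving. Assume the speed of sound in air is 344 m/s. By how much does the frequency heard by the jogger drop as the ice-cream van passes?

Approaching: f₁ = f · v/(v − v_s) = 1117 × 344/331 ≈ 1160.9 Hz.
Receding: f₂ = f · v/(v + v_s) = 1117 × 344/357 ≈ 1076.3 Hz.
Drop: f₁ − f₂ = 2f·v·v_s/(v² − v_s²) = 2 × 1117 × 344 × 13/(344² − 13²) ≈ 84.5 Hz.

84.5 Hz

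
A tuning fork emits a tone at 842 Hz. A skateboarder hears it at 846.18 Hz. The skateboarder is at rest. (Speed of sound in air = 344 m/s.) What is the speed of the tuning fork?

1.70 m/s

f' > f, so the tuning fork is approaching.
f' = f · v/(v − v_s) ⇒ v_s = v · |1 − f/f'|.
v_s = 344 × |1 − 842/846.18| = 344 × 0.00494 ≈ 1.70 m/s.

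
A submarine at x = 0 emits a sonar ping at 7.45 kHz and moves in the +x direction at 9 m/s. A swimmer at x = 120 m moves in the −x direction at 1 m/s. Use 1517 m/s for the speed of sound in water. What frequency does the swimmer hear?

The observer lies on the +x side, so the source is heading toward the observer and the observer is heading toward the source.
General Doppler shift: f' = f · (v + v_o)/(v − v_s).
f' = 7.45 × (1517 + 1)/(1517 − 9) = 7.45 × 1518/1508 ≈ 7.50 kHz.

7.50 kHz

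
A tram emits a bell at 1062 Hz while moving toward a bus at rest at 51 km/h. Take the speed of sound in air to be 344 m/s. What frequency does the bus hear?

1108 Hz

51 km/h = 14.17 m/s.
Only the source moves, toward the listener, so f' = f · v/(v − v_s).
f' = 1062 × 344/(344 − 14.17) = 1062 × 344/329.8 ≈ 1108 Hz.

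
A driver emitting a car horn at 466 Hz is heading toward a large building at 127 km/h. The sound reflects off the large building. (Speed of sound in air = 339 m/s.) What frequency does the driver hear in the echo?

127 km/h = 35.28 m/s.
The large building receives the sound from a moving source: f₁ = f₀ · v/(v − v_e) = 466 × 339/303.72 ≈ 520 Hz.
On the return leg the driver is a moving observer: f₂ = f₁ · (v + v_e)/v = 520 × 374.28/339 ≈ 574 Hz.
Equivalently f₂ = f₀ · (v + v_e)/(v − v_e).

574 Hz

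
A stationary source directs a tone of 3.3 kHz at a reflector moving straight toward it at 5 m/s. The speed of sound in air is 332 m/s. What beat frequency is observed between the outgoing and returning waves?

101 Hz

At the reflector (a moving observer), f₁ = f₀ · (v + u)/v = 3.3 × 337/332 ≈ 3.3497 kHz.
The reflection then acts as a moving source: f₂ = f₁ · v/(v − u) ≈ 3.4009 kHz.
Beat frequency (with f₀ = 3300 Hz): |f₂ − f₀| = 2u·f₀/(v − u) = 2 × 5 × 3300/327 ≈ 101 Hz.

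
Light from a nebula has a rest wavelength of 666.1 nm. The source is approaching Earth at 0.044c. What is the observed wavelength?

637.4 nm

Relativistic Doppler for wavelength: λ' = λ₀ · √((1 − β)/(1 + β)).
λ' = 666.1 × √(0.9560/1.0440) = 666.1 × 0.95693 ≈ 637.4 nm.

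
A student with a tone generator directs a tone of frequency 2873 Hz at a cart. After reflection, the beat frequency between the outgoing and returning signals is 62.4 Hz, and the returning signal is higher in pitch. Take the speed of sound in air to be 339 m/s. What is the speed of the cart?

3.6 m/s

Double Doppler shift off a moving reflector: f₂ = f₀ · (v + u)/(v − u) (u > 0 toward emitter).
Returning signal is higher, so f₂ = f₀ + Δf = 2873 + 62.4 = 2935.4 Hz.
Rearranging, u = v · (f₂ − f₀)/(f₂ + f₀) = 339 × 62.4/5808.4 ≈ 3.6 m/s.
So the cart is moving at 3.6 m/s toward the emitter.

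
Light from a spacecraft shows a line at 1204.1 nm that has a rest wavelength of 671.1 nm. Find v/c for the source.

λ'/λ₀ = 1.7942 > 1 (redshift), so the source is receding.
λ'/λ₀ = √((1 + β)/(1 − β)) for a receding source ⇒ β = (r² − 1)/(r² + 1) with r = λ'/λ₀.
β = (3.2192 − 1)/(3.2192 + 1) ≈ 0.526.

0.526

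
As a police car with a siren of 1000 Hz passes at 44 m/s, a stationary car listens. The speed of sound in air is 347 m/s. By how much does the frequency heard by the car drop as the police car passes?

258 Hz

Approaching: f₁ = f · v/(v − v_s) = 1000 × 347/303 ≈ 1145 Hz.
Receding: f₂ = f · v/(v + v_s) = 1000 × 347/391 ≈ 887 Hz.
Drop: f₁ − f₂ = 2f·v·v_s/(v² − v_s²) = 2 × 1000 × 347 × 44/(347² − 44²) ≈ 258 Hz.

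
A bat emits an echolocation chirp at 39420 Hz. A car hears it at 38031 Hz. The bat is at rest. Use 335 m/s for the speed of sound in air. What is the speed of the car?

f' < f, so the car is receding.
f' = f · (v − v_o)/v ⇒ v_o = v · |f'/f − 1|.
v_o = 335 × |38031/39420 − 1| = 335 × 0.03524 ≈ 11.8 m/s.

11.8 m/s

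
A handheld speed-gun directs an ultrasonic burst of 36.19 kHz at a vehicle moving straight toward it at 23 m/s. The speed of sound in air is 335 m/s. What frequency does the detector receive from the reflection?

At the vehicle (a moving observer), f₁ = f₀ · (v + u)/v = 36.19 × 358/335 ≈ 38.7 kHz.
The reflection then acts as a moving source: f₂ = f₁ · v/(v − u) ≈ 41.5 kHz.
Equivalently f₂ = f₀ · (v + u)/(v − u).

41.5 kHz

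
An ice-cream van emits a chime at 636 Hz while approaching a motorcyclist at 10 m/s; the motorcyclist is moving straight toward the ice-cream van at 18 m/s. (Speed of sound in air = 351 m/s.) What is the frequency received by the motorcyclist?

688 Hz

With source approaching and observer approaching, f' = f · (v + v_o)/(v − v_s).
f' = 636 × (351 + 18)/(351 − 10) = 636 × 369/341 ≈ 688 Hz.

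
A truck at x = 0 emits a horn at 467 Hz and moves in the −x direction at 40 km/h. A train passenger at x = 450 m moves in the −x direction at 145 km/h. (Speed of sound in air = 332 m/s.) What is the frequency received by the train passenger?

40 km/h = 11.11 m/s; 145 km/h = 40.28 m/s.
The observer lies on the +x side, so the source is heading away from the observer and the observer is heading toward the source.
General Doppler shift: f' = f · (v + v_o)/(v + v_s).
f' = 467 × (332 + 40.28)/(332 + 11.11) = 467 × 372.28/343.11 ≈ 507 Hz.

507 Hz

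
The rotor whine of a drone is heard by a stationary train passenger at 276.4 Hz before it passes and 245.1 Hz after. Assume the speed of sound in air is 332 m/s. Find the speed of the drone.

19.9 m/s

f₁/f₂ = (v + v_s)/(v − v_s), so v_s = v · (f₁ − f₂)/(f₁ + f₂).
v_s = 332 × (276.4 − 245.1)/(276.4 + 245.1) = 332 × 31.3/521.5 ≈ 19.9 m/s.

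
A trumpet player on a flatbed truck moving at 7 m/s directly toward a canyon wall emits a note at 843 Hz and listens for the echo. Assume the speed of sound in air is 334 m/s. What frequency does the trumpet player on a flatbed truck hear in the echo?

The canyon wall receives the sound from a moving source: f₁ = f₀ · v/(v − v_e) = 843 × 334/327 ≈ 861 Hz.
On the return leg the trumpet player on a flatbed truck is a moving observer: f₂ = f₁ · (v + v_e)/v = 861 × 341/334 ≈ 879 Hz.
Equivalently f₂ = f₀ · (v + v_e)/(v − v_e).

879 Hz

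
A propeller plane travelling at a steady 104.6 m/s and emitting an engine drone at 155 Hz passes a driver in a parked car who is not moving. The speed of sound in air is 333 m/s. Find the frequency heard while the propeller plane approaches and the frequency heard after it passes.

226 Hz approaching; 118 Hz receding

Approaching: f₁ = f · v/(v − v_s) = 155 × 333/228.4 ≈ 226 Hz.
Receding: f₂ = f · v/(v + v_s) = 155 × 333/437.6 ≈ 118 Hz.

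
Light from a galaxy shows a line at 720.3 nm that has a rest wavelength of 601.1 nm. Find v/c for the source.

0.179c

λ'/λ₀ = 1.1983 > 1 (redshift), so the source is receding.
λ'/λ₀ = √((1 + β)/(1 − β)) for a receding source ⇒ β = (r² − 1)/(r² + 1) with r = λ'/λ₀.
β = (1.4359 − 1)/(1.4359 + 1) ≈ 0.179.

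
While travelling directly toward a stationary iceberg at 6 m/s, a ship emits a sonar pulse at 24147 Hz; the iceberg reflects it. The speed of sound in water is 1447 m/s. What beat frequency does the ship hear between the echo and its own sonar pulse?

The iceberg receives the sound from a moving source: f₁ = f₀ · v/(v − v_e) = 24147 × 1447/1441 ≈ 24248 Hz.
On the return leg the ship is a moving observer: f₂ = f₁ · (v + v_e)/v = 24248 × 1453/1447 ≈ 24348 Hz.
Equivalently f₂ = f₀ · (v + v_e)/(v − v_e).
Beat against the emitted tone: |f₂ − f₀| = 2v_e·f₀/(v − v_e) = 2 × 6 × 24147/1441 ≈ 201 Hz.

201 Hz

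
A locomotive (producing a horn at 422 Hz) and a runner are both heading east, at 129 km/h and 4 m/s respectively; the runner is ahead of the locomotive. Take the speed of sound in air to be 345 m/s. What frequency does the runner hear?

465 Hz

129 km/h = 35.83 m/s.
The runner is ahead, so the locomotive is moving toward it while the runner is moving away from the locomotive.
With source approaching and observer receding, f' = f · (v − v_o)/(v − v_s).
f' = 422 × (345 − 4)/(345 − 35.83) = 422 × 341/309.17 ≈ 465 Hz.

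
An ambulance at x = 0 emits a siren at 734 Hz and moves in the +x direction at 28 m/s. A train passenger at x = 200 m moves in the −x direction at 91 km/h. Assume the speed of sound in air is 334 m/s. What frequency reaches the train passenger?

91 km/h = 25.28 m/s.
The observer lies on the +x side, so the source is heading toward the observer and the observer is heading toward the source.
With source approaching and observer approaching, f' = f · (v + v_o)/(v − v_s).
f' = 734 × (334 + 25.28)/(334 − 28) = 734 × 359.28/306 ≈ 862 Hz.

862 Hz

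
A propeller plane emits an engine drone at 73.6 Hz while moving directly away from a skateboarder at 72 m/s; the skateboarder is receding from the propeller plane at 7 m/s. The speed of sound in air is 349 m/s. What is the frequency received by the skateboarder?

59.8 Hz

Both move, so f' = f · (v − v_o)/(v + v_s).
f' = 73.6 × (349 − 7)/(349 + 72) = 73.6 × 342/421 ≈ 59.8 Hz.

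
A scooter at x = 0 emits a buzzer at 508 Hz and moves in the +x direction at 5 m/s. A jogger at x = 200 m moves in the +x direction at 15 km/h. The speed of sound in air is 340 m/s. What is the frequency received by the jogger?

15 km/h = 4.167 m/s.
The observer lies on the +x side, so the source is heading toward the observer and the observer is heading away from the source.
Both move, so f' = f · (v − v_o)/(v − v_s).
f' = 508 × (340 − 4.167)/(340 − 5) = 508 × 335.83/335 ≈ 509 Hz.

509 Hz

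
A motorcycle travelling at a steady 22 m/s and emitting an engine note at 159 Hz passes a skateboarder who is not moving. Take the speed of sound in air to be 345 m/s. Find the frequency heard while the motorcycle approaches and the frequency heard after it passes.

Approaching: f₁ = f · v/(v − v_s) = 159 × 345/323 ≈ 170 Hz.
Receding: f₂ = f · v/(v + v_s) = 159 × 345/367 ≈ 149 Hz.

170 Hz approaching; 149 Hz receding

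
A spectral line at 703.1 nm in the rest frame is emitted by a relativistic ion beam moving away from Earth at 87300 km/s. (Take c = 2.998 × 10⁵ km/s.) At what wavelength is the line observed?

β = v/c = 87300/299800 = 0.2912.
Relativistic Doppler for wavelength: λ' = λ₀ · √((1 + β)/(1 − β)).
λ' = 703.1 × √(1.2912/0.7088) = 703.1 × 1.34968 ≈ 949.0 nm.

949.0 nm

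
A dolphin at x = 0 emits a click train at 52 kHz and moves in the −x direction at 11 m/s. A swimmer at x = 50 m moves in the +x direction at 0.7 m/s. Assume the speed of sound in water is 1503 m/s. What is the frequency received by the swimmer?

The observer lies on the +x side, so the source is heading away from the observer and the observer is heading away from the source.
With source receding and observer receding, f' = f · (v − v_o)/(v + v_s).
f' = 52 × (1503 − 0.7)/(1503 + 11) = 52 × 1502.3/1514 ≈ 51.6 kHz.

51.6 kHz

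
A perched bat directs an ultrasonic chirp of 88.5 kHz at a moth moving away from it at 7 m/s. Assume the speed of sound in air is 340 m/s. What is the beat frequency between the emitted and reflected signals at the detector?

3571 Hz

The moth first receives the wave as a moving observer: f₁ = f₀ · (v − u)/v = 88.5 × (340 − 7)/340 ≈ 86.68 kHz.
On reflection it acts as a source moving away from the stationary detector: f₂ = f₁ · v/(v + u) = 86.68 × 340/347 ≈ 84.93 kHz.
Equivalently f₂ = f₀ · (v − u)/(v + u).
Beat frequency (with f₀ = 88500 Hz): |f₂ − f₀| = 2u·f₀/(v + u) = 2 × 7 × 88500/347 ≈ 3571 Hz.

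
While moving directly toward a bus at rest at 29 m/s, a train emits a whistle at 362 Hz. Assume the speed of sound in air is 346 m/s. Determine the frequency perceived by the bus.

395 Hz

Moving source, stationary observer: f' = f · v/(v − v_s) since the source is approaching.
f' = 362 × 346/(346 − 29) = 362 × 346/317 ≈ 395 Hz.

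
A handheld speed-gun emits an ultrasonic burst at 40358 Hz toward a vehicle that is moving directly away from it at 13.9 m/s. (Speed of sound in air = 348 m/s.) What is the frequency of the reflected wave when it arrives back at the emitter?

37258 Hz

At the vehicle (a moving observer), f₁ = f₀ · (v − u)/v = 40358 × 334.1/348 ≈ 38746 Hz.
On reflection it acts as a source moving away from the stationary detector: f₂ = f₁ · v/(v + u) = 38746 × 348/361.9 ≈ 37258 Hz.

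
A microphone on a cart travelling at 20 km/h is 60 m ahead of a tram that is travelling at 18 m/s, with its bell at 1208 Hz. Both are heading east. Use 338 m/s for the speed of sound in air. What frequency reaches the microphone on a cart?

1255 Hz

20 km/h = 5.556 m/s.
The microphone on a cart is ahead, so the tram is moving toward it while the microphone on a cart is moving away from the tram.
General Doppler shift: f' = f · (v − v_o)/(v − v_s).
f' = 1208 × (338 − 5.556)/(338 − 18) = 1208 × 332.44/320 ≈ 1255 Hz.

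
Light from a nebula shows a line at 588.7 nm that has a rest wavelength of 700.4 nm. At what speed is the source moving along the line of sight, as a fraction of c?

0.172c

λ'/λ₀ = 0.8405 < 1 (blueshift), so the source is approaching.
λ'/λ₀ = √((1 − β)/(1 + β)) for an approaching source ⇒ β = (1 − r²)/(1 + r²) with r = λ'/λ₀.
β = (1 − 0.7065)/(1 + 0.7065) ≈ 0.172.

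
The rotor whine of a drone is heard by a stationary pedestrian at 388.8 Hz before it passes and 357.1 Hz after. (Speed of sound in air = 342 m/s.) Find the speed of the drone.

f₁/f₂ = (v + v_s)/(v − v_s), so v_s = v · (f₁ − f₂)/(f₁ + f₂).
v_s = 342 × (388.8 − 357.1)/(388.8 + 357.1) = 342 × 31.7/745.9 ≈ 14.5 m/s.

14.5 m/s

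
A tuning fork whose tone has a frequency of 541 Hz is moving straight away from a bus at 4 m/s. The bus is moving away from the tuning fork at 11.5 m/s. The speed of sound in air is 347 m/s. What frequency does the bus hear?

517 Hz

General Doppler shift: f' = f · (v − v_o)/(v + v_s).
f' = 541 × (347 − 11.5)/(347 + 4) = 541 × 335.5/351 ≈ 517 Hz.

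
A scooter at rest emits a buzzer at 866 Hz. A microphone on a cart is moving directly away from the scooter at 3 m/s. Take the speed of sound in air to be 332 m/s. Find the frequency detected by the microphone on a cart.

858 Hz

Moving observer, stationary source: f' = f · (v − v_o)/v.
f' = 866 × (332 − 3)/332 = 866 × 329/332 ≈ 858 Hz.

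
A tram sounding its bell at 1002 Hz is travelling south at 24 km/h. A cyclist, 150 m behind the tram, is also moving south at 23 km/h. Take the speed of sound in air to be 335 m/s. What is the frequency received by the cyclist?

24 km/h = 6.667 m/s; 23 km/h = 6.389 m/s.
The cyclist is behind, so the tram is moving away from it while the cyclist is moving toward the tram.
General Doppler shift: f' = f · (v + v_o)/(v + v_s).
f' = 1002 × (335 + 6.389)/(335 + 6.667) = 1002 × 341.39/341.67 ≈ 1001 Hz.

1001 Hz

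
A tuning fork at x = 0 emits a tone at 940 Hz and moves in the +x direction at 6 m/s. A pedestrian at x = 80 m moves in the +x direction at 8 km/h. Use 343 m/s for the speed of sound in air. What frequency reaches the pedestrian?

8 km/h = 2.222 m/s.
The observer lies on the +x side, so the source is heading toward the observer and the observer is heading away from the source.
With source approaching and observer receding, f' = f · (v − v_o)/(v − v_s).
f' = 940 × (343 − 2.222)/(343 − 6) = 940 × 340.78/337 ≈ 951 Hz.

951 Hz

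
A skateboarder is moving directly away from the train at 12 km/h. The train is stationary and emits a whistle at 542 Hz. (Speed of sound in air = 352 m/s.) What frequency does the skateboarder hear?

12 km/h = 3.333 m/s.
Only the observer moves, away from the source, so f' = f · (v − v_o)/v.
f' = 542 × (352 − 3.333)/352 = 542 × 348.67/352 ≈ 537 Hz.

537 Hz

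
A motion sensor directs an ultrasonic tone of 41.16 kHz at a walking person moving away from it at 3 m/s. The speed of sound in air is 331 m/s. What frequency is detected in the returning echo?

40.4 kHz

At the walking person (a moving observer), f₁ = f₀ · (v − u)/v = 41.16 × 328/331 ≈ 40.8 kHz.
The reflection then acts as a moving source: f₂ = f₁ · v/(v + u) ≈ 40.4 kHz.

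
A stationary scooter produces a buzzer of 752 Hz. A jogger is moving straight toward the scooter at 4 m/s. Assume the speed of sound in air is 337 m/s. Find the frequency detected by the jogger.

Moving observer, stationary source: f' = f · (v + v_o)/v.
f' = 752 × (337 + 4)/337 = 752 × 341/337 ≈ 761 Hz.

761 Hz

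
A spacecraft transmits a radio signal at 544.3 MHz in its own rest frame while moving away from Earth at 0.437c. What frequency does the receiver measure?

Relativistic Doppler for frequency: f' = f₀ · √((1 − β)/(1 + β)).
f' = 544.3 × √(0.5630/1.4370) = 544.3 × 0.62593 ≈ 340.7 MHz.

340.7 MHz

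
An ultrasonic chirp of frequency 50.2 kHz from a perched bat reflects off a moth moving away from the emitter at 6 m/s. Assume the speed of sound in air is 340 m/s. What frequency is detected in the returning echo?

48.5 kHz

At the moth (a moving observer), f₁ = f₀ · (v − u)/v = 50.2 × 334/340 ≈ 49.3 kHz.
The reflection then acts as a moving source: f₂ = f₁ · v/(v + u) ≈ 48.5 kHz.
Equivalently f₂ = f₀ · (v − u)/(v + u).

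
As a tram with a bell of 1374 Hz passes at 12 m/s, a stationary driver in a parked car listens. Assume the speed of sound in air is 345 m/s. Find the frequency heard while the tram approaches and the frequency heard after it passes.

1424 Hz approaching; 1328 Hz receding

Approaching: f₁ = f · v/(v − v_s) = 1374 × 345/333 ≈ 1424 Hz.
Receding: f₂ = f · v/(v + v_s) = 1374 × 345/357 ≈ 1328 Hz.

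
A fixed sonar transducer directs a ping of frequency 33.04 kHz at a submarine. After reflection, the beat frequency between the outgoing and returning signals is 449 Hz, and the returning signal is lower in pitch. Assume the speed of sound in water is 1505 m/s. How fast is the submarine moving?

Double Doppler shift off a moving reflector: f₂ = f₀ · (v + u)/(v − u) (u > 0 toward emitter).
Returning signal is lower, so f₂ = f₀ − Δf = 33040 − 449 = 32591 Hz.
Rearranging, u = v · (f₂ − f₀)/(f₂ + f₀) = 1505 × -449/65631 ≈ -10.3 m/s.
So the submarine is moving at 10.3 m/s away from the emitter.

10.3 m/s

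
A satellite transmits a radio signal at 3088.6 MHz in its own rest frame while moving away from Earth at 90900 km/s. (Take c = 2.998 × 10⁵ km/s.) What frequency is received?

β = v/c = 90900/299800 = 0.3032.
Relativistic Doppler for frequency: f' = f₀ · √((1 − β)/(1 + β)).
f' = 3088.6 × √(0.6968/1.3032) = 3088.6 × 0.73122 ≈ 2258.4 MHz.

2258.4 MHz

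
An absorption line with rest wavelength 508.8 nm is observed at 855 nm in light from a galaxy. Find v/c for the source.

λ'/λ₀ = 1.6804 > 1 (redshift), so the source is receding.
λ'/λ₀ = √((1 + β)/(1 − β)) for a receding source ⇒ β = (r² − 1)/(r² + 1) with r = λ'/λ₀.
β = (2.8238 − 1)/(2.8238 + 1) ≈ 0.477.

0.477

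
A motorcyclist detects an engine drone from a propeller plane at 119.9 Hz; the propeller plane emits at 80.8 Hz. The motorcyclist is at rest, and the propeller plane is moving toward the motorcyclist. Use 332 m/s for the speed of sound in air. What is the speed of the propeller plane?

f' = f · v/(v − v_s) ⇒ v_s = v · |1 − f/f'|.
v_s = 332 × |1 − 80.8/119.9| = 332 × 0.3261 ≈ 108 m/s.

108 m/s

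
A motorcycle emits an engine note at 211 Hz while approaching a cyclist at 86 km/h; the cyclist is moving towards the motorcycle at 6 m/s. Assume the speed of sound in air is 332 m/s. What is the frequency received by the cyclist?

231 Hz

86 km/h = 23.89 m/s.
With source approaching and observer approaching, f' = f · (v + v_o)/(v − v_s).
f' = 211 × (332 + 6)/(332 − 23.89) = 211 × 338/308.11 ≈ 231 Hz.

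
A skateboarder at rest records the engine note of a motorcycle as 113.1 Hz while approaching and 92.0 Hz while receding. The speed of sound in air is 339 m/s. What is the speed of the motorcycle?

f₁/f₂ = (v + v_s)/(v − v_s), so v_s = v · (f₁ − f₂)/(f₁ + f₂).
v_s = 339 × (113.1 − 92.0)/(113.1 + 92.0) = 339 × 21.1/205.1 ≈ 35 m/s.

35 m/s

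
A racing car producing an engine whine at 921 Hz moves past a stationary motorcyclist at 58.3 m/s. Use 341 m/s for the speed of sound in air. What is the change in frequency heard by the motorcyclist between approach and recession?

Approaching: f₁ = f · v/(v − v_s) = 921 × 341/282.7 ≈ 1111 Hz.
Receding: f₂ = f · v/(v + v_s) = 921 × 341/399.3 ≈ 787 Hz.
Drop: f₁ − f₂ = 2f·v·v_s/(v² − v_s²) = 2 × 921 × 341 × 58.3/(341² − 58.3²) ≈ 324 Hz.

324 Hz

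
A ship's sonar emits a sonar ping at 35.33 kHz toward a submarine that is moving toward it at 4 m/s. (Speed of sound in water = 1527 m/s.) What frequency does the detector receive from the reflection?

At the submarine (a moving observer), f₁ = f₀ · (v + u)/v = 35.33 × 1531/1527 ≈ 35.4 kHz.
On reflection it acts as a source moving toward the stationary detector: f₂ = f₁ · v/(v − u) = 35.4 × 1527/1523 ≈ 35.5 kHz.
Equivalently f₂ = f₀ · (v + u)/(v − u).

35.5 kHz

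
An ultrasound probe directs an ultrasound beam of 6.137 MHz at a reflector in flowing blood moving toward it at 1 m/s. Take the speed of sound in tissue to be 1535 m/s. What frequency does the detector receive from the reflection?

6.145 MHz

The reflector in flowing blood first receives the wave as a moving observer: f₁ = f₀ · (v + u)/v = 6.137 × (1535 + 1)/1535 ≈ 6.141 MHz.
The reflection then acts as a moving source: f₂ = f₁ · v/(v − u) ≈ 6.145 MHz.
Equivalently f₂ = f₀ · (v + u)/(v − u).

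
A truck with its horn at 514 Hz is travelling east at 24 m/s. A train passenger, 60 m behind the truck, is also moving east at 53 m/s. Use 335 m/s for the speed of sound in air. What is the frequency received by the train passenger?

The train passenger is behind, so the truck is moving away from it while the train passenger is moving toward the truck.
Both move, so f' = f · (v + v_o)/(v + v_s).
f' = 514 × (335 + 53)/(335 + 24) = 514 × 388/359 ≈ 556 Hz.

556 Hz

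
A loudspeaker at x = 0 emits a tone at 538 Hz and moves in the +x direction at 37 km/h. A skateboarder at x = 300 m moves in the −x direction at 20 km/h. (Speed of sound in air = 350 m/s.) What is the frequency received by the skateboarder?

37 km/h = 10.28 m/s; 20 km/h = 5.556 m/s.
The observer lies on the +x side, so the source is heading toward the observer and the observer is heading toward the source.
General Doppler shift: f' = f · (v + v_o)/(v − v_s).
f' = 538 × (350 + 5.556)/(350 − 10.28) = 538 × 355.56/339.72 ≈ 563 Hz.

563 Hz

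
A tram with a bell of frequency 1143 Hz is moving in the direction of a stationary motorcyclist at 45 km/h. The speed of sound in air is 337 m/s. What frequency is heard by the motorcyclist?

45 km/h = 12.5 m/s.
Moving source, stationary observer: f' = f · v/(v − v_s) since the source is approaching.
f' = 1143 × 337/(337 − 12.5) = 1143 × 337/324.5 ≈ 1187 Hz.

1187 Hz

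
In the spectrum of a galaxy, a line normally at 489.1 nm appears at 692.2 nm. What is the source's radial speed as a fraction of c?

λ'/λ₀ = 1.4153 > 1 (redshift), so the source is receding.
λ'/λ₀ = √((1 + β)/(1 − β)) for a receding source ⇒ β = (r² − 1)/(r² + 1) with r = λ'/λ₀.
β = (2.0029 − 1)/(2.0029 + 1) ≈ 0.334.

0.334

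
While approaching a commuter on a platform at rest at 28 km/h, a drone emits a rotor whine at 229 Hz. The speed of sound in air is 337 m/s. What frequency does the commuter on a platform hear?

234 Hz

28 km/h = 7.778 m/s.
Only the source moves, toward the listener, so f' = f · v/(v − v_s).
f' = 229 × 337/(337 − 7.778) = 229 × 337/329.2 ≈ 234 Hz.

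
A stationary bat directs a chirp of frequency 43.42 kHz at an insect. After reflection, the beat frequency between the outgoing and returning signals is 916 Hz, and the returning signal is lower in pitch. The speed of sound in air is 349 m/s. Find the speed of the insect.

Double Doppler shift off a moving reflector: f₂ = f₀ · (v + u)/(v − u) (u > 0 toward emitter).
Returning signal is lower, so f₂ = f₀ − Δf = 43420 − 916 = 42504 Hz.
Rearranging, u = v · (f₂ − f₀)/(f₂ + f₀) = 349 × -916/85924 ≈ -3.7 m/s.
So the insect is moving at 3.7 m/s away from the emitter.

3.7 m/s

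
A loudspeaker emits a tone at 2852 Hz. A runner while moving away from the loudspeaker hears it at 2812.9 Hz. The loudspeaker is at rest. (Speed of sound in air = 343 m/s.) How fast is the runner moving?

4.7 m/s

f' = f · (v − v_o)/v ⇒ v_o = v · |f'/f − 1|.
v_o = 343 × |2812.9/2852 − 1| = 343 × 0.01371 ≈ 4.7 m/s.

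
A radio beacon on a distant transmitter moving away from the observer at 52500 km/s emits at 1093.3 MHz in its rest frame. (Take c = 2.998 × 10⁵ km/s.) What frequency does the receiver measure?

β = v/c = 52500/299800 = 0.1751.
Relativistic Doppler for frequency: f' = f₀ · √((1 − β)/(1 + β)).
f' = 1093.3 × √(0.8249/1.1751) = 1093.3 × 0.83783 ≈ 916.0 MHz.

916.0 MHz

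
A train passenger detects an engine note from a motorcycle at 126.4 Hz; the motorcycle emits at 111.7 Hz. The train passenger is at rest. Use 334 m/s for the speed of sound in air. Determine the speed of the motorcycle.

f' > f, so the motorcycle is approaching.
f' = f · v/(v − v_s) ⇒ v_s = v · |1 − f/f'|.
v_s = 334 × |1 − 111.7/126.4| = 334 × 0.1163 ≈ 39 m/s.

39 m/s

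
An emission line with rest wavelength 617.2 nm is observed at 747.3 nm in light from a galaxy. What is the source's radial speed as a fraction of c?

0.189

λ'/λ₀ = 1.2108 > 1 (redshift), so the source is receding.
λ'/λ₀ = √((1 + β)/(1 − β)) for a receding source ⇒ β = (r² − 1)/(r² + 1) with r = λ'/λ₀.
β = (1.4660 − 1)/(1.4660 + 1) ≈ 0.189.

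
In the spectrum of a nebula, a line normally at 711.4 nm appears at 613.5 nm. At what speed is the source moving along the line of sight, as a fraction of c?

0.147

λ'/λ₀ = 0.8624 < 1 (blueshift), so the source is approaching.
λ'/λ₀ = √((1 − β)/(1 + β)) for an approaching source ⇒ β = (1 − r²)/(1 + r²) with r = λ'/λ₀.
β = (1 − 0.7437)/(1 + 0.7437) ≈ 0.147.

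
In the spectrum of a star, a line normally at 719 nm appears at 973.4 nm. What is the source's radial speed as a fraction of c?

λ'/λ₀ = 1.3538 > 1 (redshift), so the source is receding.
λ'/λ₀ = √((1 + β)/(1 − β)) for a receding source ⇒ β = (r² − 1)/(r² + 1) with r = λ'/λ₀.
β = (1.8328 − 1)/(1.8328 + 1) ≈ 0.294.

0.294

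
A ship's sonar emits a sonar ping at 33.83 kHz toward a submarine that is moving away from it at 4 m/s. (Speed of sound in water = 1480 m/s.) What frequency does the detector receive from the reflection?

33.6 kHz

The submarine first receives the wave as a moving observer: f₁ = f₀ · (v − u)/v = 33.83 × (1480 − 4)/1480 ≈ 33.7 kHz.
On reflection it acts as a source moving away from the stationary detector: f₂ = f₁ · v/(v + u) = 33.7 × 1480/1484 ≈ 33.6 kHz.
Equivalently f₂ = f₀ · (v − u)/(v + u).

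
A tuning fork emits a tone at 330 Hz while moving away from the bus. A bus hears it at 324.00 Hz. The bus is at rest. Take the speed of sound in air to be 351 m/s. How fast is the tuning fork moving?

6.5 m/s

f' = f · v/(v + v_s) ⇒ v_s = v · |1 − f/f'|.
v_s = 351 × |1 − 330/324.00| = 351 × 0.01852 ≈ 6.5 m/s.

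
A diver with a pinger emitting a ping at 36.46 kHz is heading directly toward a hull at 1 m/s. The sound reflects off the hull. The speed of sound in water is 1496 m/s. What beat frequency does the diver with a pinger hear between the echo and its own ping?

48.8 Hz

The hull receives the sound from a moving source: f₁ = f₀ · v/(v − v_e) = 36.46 × 1496/1495 ≈ 36.4844 kHz.
On the return leg the diver with a pinger is a moving observer: f₂ = f₁ · (v + v_e)/v = 36.4844 × 1497/1496 ≈ 36.5088 kHz.
Equivalently f₂ = f₀ · (v + v_e)/(v − v_e).
Beat against the emitted tone (with f₀ = 36460 Hz): |f₂ − f₀| = 2v_e·f₀/(v − v_e) = 2 × 1 × 36460/1495 ≈ 48.8 Hz.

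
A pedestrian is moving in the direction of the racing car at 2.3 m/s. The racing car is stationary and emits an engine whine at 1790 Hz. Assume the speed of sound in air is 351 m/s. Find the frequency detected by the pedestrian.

Only the observer moves, toward the source, so f' = f · (v + v_o)/v.
f' = 1790 × (351 + 2.3)/351 = 1790 × 353.3/351 ≈ 1802 Hz.

1802 Hz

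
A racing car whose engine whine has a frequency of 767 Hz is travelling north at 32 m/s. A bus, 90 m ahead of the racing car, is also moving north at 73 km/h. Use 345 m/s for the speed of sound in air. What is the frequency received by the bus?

73 km/h = 20.28 m/s.
The bus is ahead, so the racing car is moving toward it while the bus is moving away from the racing car.
General Doppler shift: f' = f · (v − v_o)/(v − v_s).
f' = 767 × (345 − 20.28)/(345 − 32) = 767 × 324.72/313 ≈ 796 Hz.

796 Hz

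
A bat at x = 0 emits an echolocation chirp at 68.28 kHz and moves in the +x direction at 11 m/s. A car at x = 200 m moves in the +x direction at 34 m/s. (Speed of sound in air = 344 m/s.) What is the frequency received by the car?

63.6 kHz

The observer lies on the +x side, so the source is heading toward the observer and the observer is heading away from the source.
General Doppler shift: f' = f · (v − v_o)/(v − v_s).
f' = 68.28 × (344 − 34)/(344 − 11) = 68.28 × 310/333 ≈ 63.6 kHz.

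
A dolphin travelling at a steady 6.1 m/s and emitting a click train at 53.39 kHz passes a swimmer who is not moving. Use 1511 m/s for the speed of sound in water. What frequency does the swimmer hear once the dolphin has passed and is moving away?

53.2 kHz

Receding: f₂ = f · v/(v + v_s) = 53.39 × 1511/1517.1 ≈ 53.2 kHz.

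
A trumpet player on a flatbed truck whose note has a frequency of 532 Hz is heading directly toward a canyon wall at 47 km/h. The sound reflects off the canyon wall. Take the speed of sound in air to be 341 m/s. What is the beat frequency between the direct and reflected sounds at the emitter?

42.4 Hz

47 km/h = 13.06 m/s.
The canyon wall receives the sound from a moving source: f₁ = f₀ · v/(v − v_e) = 532 × 341/327.94 ≈ 553.2 Hz.
On the return leg the trumpet player on a flatbed truck is a moving observer: f₂ = f₁ · (v + v_e)/v = 553.2 × 354.06/341 ≈ 574.4 Hz.
Beat against the emitted tone: |f₂ − f₀| = 2v_e·f₀/(v − v_e) = 2 × 13.06 × 532/327.94 ≈ 42.4 Hz.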